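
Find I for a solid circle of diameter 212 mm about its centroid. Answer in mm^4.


r = d / 2 = 212 / 2 = 106.0 mm
I = pi * r^4 / 4 = pi * 106.0^4 / 4
= 99154708.57 mm^4

99154708.57 mm^4


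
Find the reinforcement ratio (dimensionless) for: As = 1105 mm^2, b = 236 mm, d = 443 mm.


rho = As / (b * d)
= 1105 / (236 * 443)
= 1105 / 104548
= 0.010569 (dimensionless)

0.010569 (dimensionless)


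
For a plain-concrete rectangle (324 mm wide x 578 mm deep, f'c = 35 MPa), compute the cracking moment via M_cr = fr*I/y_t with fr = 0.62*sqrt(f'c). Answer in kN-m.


fr = 0.62 * sqrt(35) = 0.62 * 5.9161 = 3.668 MPa
I = 324 * 578^3 / 12 = 5213714904.0 mm^4
y_t = 289.0 mm
M_cr = fr * I / y_t = 3.668 * 5213714904.0 / 289.0 N-mm
= 66.1721 kN-m

66.1721 kN-m


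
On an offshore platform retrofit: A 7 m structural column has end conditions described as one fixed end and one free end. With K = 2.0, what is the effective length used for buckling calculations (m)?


L_eff = K * L
= 2.0 * 7
= 14.0 m

14.0 m


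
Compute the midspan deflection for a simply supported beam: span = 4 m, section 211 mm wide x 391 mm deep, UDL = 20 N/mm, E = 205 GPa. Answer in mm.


I = 211 * 391^3 / 12 = 1051069615.08 mm^4
L = 4000.0 mm, w = 20 N/mm, E = 205000.0 MPa
delta = 5 * w * L^4 / (384 * E * I)
= 5 * 20 * 4000.0^4 / (384 * 205000.0 * 1051069615.08)
= 0.3094 mm

0.3094 mm


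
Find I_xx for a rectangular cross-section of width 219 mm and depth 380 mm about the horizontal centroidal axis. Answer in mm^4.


I = b * h^3 / 12
= 219 * 380^3 / 12
= 219 * 54872000 / 12
= 1001414000.0 mm^4

1001414000.0 mm^4


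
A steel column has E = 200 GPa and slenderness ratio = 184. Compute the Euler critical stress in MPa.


sigma_cr = pi^2 * E / lambda^2
= 9.8696 * 200000.0 / 184^2
= 9.8696 * 200000.0 / 33856
= 58.3034 MPa

58.3034 MPa


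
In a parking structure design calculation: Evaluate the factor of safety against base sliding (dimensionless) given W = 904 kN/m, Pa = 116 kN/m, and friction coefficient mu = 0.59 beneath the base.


Resisting force = mu * W = 0.59 * 904 = 533.36 kN/m
FOS = Resisting / Driving = 533.36 / 116
= 4.5979 (dimensionless)

4.5979 (dimensionless)


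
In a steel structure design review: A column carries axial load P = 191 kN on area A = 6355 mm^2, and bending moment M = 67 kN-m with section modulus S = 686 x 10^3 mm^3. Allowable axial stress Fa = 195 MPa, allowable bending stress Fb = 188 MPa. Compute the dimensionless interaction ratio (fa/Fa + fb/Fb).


f_a = P / A = 191000.0 / 6355 = 30.0551 MPa
f_b = M / S = 67000000.0 / 686000.0 = 97.6676 MPa
Ratio = f_a / Fa + f_b / Fb
= 30.0551 / 195 + 97.6676 / 188
= 0.6736 (dimensionless)

0.6736 (dimensionless)


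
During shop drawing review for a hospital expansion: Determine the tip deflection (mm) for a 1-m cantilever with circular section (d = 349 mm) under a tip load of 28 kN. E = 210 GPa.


I = pi * d^4 / 64 = pi * 349^4 / 64 = 728235098.33 mm^4
L = 1000.0 mm, P = 28000.0 N, E = 210000.0 MPa
delta = P * L^3 / (3 * E * I)
= 28000.0 * 1000.0^3 / (3 * 210000.0 * 728235098.33)
= 0.061 mm

0.061 mm


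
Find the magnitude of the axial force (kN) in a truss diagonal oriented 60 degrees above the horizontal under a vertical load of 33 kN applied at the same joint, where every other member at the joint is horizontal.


At the joint, only the diagonal has a vertical component, so vertical equilibrium gives:
F * sin(60) = 33
F = 33 / sin(60)
= 33 / 0.866025
= 38.11 kN

38.11 kN


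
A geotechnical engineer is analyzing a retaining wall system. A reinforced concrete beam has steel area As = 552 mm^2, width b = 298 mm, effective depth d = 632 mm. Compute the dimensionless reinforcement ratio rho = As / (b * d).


rho = As / (b * d)
= 552 / (298 * 632)
= 552 / 188336
= 0.002931 (dimensionless)

0.002931 (dimensionless)


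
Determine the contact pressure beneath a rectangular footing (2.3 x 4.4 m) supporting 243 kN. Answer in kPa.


A = 2.3 * 4.4 = 10.12 m^2
q = P / A = 243 / 10.12
= 24.0119 kPa

24.0119 kPa


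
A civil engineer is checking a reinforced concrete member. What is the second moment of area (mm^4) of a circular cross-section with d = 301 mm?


r = d / 2 = 301 / 2 = 150.5 mm
I = pi * r^4 / 4 = pi * 150.5^4 / 4
= 402935823.96 mm^4

402935823.96 mm^4


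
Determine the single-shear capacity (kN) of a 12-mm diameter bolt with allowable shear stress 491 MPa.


A = pi * d^2 / 4 = pi * 12^2 / 4 = 113.0973 mm^2
V = f_v * A / 1000 = 491 * 113.0973 / 1000
= 55.5308 kN

55.5308 kN


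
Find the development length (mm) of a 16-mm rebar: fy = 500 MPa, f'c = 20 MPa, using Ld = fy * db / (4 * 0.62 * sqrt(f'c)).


Ld = (fy * db) / (4 * 0.62 * sqrt(f'c))
= (500 * 16) / (4 * 0.62 * sqrt(20))
= 8000 / 11.0909
= 721.31 mm

721.31 mm


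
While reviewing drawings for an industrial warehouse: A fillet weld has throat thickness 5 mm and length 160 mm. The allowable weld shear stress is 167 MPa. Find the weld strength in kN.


Strength = throat * length * allowable stress
= 5 * 160 * 167 N
= 133600 N
= 133.6 kN

133.6 kN


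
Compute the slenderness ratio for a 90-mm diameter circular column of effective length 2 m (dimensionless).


Radius of gyration r = d / 4 = 90 / 4 = 22.5 mm
L_eff = 2000.0 mm
Slenderness ratio = L / r = 2000.0 / 22.5 = 88.89 (dimensionless)

88.89 (dimensionless)


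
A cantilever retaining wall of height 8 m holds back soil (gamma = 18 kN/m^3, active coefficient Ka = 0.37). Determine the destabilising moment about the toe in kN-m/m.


Pa = 0.5 * Ka * gamma * H^2
= 0.5 * 0.37 * 18 * 8^2
= 213.12 kN/m
Arm = H / 3 = 8 / 3 = 2.6667 m
Mo = Pa * arm = Pa * H / 3 = 213.12 * 8 / 3 = 568.32 kN-m/m

568.32 kN-m/m


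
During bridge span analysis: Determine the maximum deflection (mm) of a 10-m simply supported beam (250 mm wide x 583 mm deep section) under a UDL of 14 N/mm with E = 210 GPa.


I = 250 * 583^3 / 12 = 4128235145.83 mm^4
L = 10000.0 mm, w = 14 N/mm, E = 210000.0 MPa
delta = 5 * w * L^4 / (384 * E * I)
= 5 * 14 * 10000.0^4 / (384 * 210000.0 * 4128235145.83)
= 2.1027 mm

2.1027 mm


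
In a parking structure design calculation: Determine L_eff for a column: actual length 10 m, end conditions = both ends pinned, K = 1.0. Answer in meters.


L_eff = K * L
= 1.0 * 10
= 10.0 m

10.0 m


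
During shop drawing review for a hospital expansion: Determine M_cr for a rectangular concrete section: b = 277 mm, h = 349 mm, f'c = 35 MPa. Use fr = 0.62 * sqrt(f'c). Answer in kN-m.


fr = 0.62 * sqrt(35) = 0.62 * 5.9161 = 3.668 MPa
I = 277 * 349^3 / 12 = 981239006.08 mm^4
y_t = 174.5 mm
M_cr = fr * I / y_t = 3.668 * 981239006.08 / 174.5 N-mm
= 20.6255 kN-m

20.6255 kN-m


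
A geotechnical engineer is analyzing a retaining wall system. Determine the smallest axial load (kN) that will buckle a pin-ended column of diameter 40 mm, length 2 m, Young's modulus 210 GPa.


I = pi * d^4 / 64 = 125663.71 mm^4
L = 2000.0 mm
P_cr = pi^2 * E * I / L^2
= 9.8696 * 210000.0 * 125663.71 / 2000.0^2
= 65113.18 N = 65.1132 kN

65.1132 kN


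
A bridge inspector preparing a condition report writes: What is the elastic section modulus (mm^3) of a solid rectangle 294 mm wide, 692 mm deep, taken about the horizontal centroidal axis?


S = b * h^2 / 6
= 294 * 692^2 / 6
= 294 * 478864 / 6
= 23464336.0 mm^3

23464336.0 mm^3


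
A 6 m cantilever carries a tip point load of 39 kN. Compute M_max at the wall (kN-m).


For a cantilever with a point load at the free end:
M_max = P * L = 39 * 6 = 234 kN-m

234 kN-m


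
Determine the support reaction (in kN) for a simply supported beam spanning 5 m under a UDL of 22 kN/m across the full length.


Total load = w * L = 22 * 5 = 110 kN
By symmetry, each reaction R = total / 2 = 110 / 2 = 55.0 kN

55.0 kN


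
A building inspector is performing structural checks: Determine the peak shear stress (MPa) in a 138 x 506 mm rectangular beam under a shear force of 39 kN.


A = b * h = 138 * 506 = 69828 mm^2
V = 39 kN = 39000.0 N
tau_max = 1.5 * V / A = 1.5 * 39000.0 / 69828
= 0.8378 MPa

0.8378 MPa


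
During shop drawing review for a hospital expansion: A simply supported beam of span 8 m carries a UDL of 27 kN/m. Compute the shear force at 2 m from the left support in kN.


R_A = w * L / 2 = 27 * 8 / 2 = 108.0 kN
V(x) = R_A - w * x = 108.0 - 27 * 2
= 54.0 kN

54.0 kN


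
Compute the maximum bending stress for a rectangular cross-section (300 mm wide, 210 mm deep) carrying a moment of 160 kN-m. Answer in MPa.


I = b * h^3 / 12 = 300 * 210^3 / 12 = 231525000.0 mm^4
y = h / 2 = 210 / 2 = 105.0 mm
M = 160 kN-m = 160000000.0 N-mm
sigma = M * y / I = 160000000.0 * 105.0 / 231525000.0
= 72.56 MPa

72.56 MPa


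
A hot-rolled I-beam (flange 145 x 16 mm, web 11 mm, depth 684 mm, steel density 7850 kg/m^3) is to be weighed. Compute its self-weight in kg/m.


A_flanges = 2 * 145 * 16 = 4640 mm^2
A_web = (684 - 2 * 16) * 11 = 7172 mm^2
A_total = 4640 + 7172 = 11812 mm^2 = 0.011812 m^2
Weight = rho * A = 7850 * 0.011812 = 92.7242 kg/m

92.7242 kg/m


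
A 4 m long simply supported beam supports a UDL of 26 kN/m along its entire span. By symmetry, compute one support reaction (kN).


Total load = w * L = 26 * 4 = 104 kN
By symmetry, each reaction R = total / 2 = 104 / 2 = 52.0 kN

52.0 kN


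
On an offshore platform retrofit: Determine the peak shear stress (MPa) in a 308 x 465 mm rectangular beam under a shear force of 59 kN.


A = b * h = 308 * 465 = 143220 mm^2
V = 59 kN = 59000.0 N
tau_max = 1.5 * V / A = 1.5 * 59000.0 / 143220
= 0.6179 MPa

0.6179 MPa


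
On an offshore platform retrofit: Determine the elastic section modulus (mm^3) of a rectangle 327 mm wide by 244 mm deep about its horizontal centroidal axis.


S = b * h^2 / 6
= 327 * 244^2 / 6
= 327 * 59536 / 6
= 3244712.0 mm^3

3244712.0 mm^3


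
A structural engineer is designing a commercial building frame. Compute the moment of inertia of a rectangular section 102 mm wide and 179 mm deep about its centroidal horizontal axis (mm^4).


I = b * h^3 / 12
= 102 * 179^3 / 12
= 102 * 5735339 / 12
= 48750381.5 mm^4

48750381.5 mm^4


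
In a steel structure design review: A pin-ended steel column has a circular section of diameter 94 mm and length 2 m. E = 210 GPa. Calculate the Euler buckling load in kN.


I = pi * d^4 / 64 = 3832492.5 mm^4
L = 2000.0 mm
P_cr = pi^2 * E * I / L^2
= 9.8696 * 210000.0 * 3832492.5 / 2000.0^2
= 1985822.2 N = 1985.8222 kN

1985.8222 kN


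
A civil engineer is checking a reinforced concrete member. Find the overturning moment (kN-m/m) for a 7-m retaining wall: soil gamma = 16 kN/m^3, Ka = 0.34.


Pa = 0.5 * Ka * gamma * H^2
= 0.5 * 0.34 * 16 * 7^2
= 133.28 kN/m
Arm = H / 3 = 7 / 3 = 2.3333 m
Mo = Pa * arm = Pa * H / 3 = 133.28 * 7 / 3 = 310.9867 kN-m/m

310.9867 kN-m/m


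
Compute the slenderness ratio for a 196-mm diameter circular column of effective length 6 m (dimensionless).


Radius of gyration r = d / 4 = 196 / 4 = 49.0 mm
L_eff = 6000.0 mm
Slenderness ratio = L / r = 6000.0 / 49.0 = 122.45 (dimensionless)

122.45 (dimensionless)


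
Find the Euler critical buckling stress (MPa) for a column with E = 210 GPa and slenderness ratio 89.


sigma_cr = pi^2 * E / lambda^2
= 9.8696 * 210000.0 / 89^2
= 9.8696 * 210000.0 / 7921
= 261.661 MPa

261.661 MPa


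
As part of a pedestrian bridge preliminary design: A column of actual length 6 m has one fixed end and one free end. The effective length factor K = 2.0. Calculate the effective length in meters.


L_eff = K * L
= 2.0 * 6
= 12.0 m

12.0 m


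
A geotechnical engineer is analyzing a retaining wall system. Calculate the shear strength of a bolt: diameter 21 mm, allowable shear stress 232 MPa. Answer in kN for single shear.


A = pi * d^2 / 4 = pi * 21^2 / 4 = 346.3606 mm^2
V = f_v * A / 1000 = 232 * 346.3606 / 1000
= 80.3557 kN

80.3557 kN


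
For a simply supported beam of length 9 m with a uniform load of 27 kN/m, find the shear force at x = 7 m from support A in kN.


R_A = w * L / 2 = 27 * 9 / 2 = 121.5 kN
V(x) = R_A - w * x = 121.5 - 27 * 7
= -67.5 kN

-67.5 kN


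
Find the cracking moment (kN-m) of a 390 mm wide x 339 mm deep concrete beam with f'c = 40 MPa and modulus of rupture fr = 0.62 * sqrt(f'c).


fr = 0.62 * sqrt(40) = 0.62 * 6.3246 = 3.9212 MPa
I = 390 * 339^3 / 12 = 1266142117.5 mm^4
y_t = 169.5 mm
M_cr = fr * I / y_t = 3.9212 * 1266142117.5 / 169.5 N-mm
= 29.291 kN-m

29.291 kN-m


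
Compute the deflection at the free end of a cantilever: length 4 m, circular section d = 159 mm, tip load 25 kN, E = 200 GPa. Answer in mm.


I = pi * d^4 / 64 = pi * 159^4 / 64 = 31373169.51 mm^4
L = 4000.0 mm, P = 25000.0 N, E = 200000.0 MPa
delta = P * L^3 / (3 * E * I)
= 25000.0 * 4000.0^3 / (3 * 200000.0 * 31373169.51)
= 84.9983 mm

84.9983 mm


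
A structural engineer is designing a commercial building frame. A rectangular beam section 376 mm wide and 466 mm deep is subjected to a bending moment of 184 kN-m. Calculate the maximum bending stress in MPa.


I = b * h^3 / 12 = 376 * 466^3 / 12 = 3170767141.33 mm^4
y = h / 2 = 466 / 2 = 233.0 mm
M = 184 kN-m = 184000000.0 N-mm
sigma = M * y / I = 184000000.0 * 233.0 / 3170767141.33
= 13.52 MPa

13.52 MPa


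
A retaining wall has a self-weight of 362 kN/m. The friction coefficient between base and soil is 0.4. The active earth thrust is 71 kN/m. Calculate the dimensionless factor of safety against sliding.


Resisting force = mu * W = 0.4 * 362 = 144.8 kN/m
FOS = Resisting / Driving = 144.8 / 71
= 2.0394 (dimensionless)

2.0394 (dimensionless)


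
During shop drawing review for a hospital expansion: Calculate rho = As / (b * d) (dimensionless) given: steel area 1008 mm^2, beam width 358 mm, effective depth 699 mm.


rho = As / (b * d)
= 1008 / (358 * 699)
= 1008 / 250242
= 0.004028 (dimensionless)

0.004028 (dimensionless)


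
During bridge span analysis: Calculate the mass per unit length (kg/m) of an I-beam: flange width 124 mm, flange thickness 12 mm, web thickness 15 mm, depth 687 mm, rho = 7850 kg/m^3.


A_flanges = 2 * 124 * 12 = 2976 mm^2
A_web = (687 - 2 * 12) * 15 = 9945 mm^2
A_total = 2976 + 9945 = 12921 mm^2 = 0.012921 m^2
Weight = rho * A = 7850 * 0.012921 = 101.4299 kg/m

101.4299 kg/m


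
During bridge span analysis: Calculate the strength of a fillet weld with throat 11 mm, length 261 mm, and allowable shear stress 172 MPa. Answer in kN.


Strength = throat * length * allowable stress
= 11 * 261 * 172 N
= 493812 N
= 493.81 kN

493.81 kN


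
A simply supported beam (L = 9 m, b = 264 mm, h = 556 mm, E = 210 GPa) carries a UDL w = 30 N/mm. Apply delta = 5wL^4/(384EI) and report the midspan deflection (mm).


I = 264 * 556^3 / 12 = 3781351552.0 mm^4
L = 9000.0 mm, w = 30 N/mm, E = 210000.0 MPa
delta = 5 * w * L^4 / (384 * E * I)
= 5 * 30 * 9000.0^4 / (384 * 210000.0 * 3781351552.0)
= 3.2275 mm

3.2275 mm


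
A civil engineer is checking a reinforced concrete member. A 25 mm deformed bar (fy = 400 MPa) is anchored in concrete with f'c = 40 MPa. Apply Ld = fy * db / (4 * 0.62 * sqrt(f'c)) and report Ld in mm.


Ld = (fy * db) / (4 * 0.62 * sqrt(f'c))
= (400 * 25) / (4 * 0.62 * sqrt(40))
= 10000 / 15.6849
= 637.56 mm

637.56 mm


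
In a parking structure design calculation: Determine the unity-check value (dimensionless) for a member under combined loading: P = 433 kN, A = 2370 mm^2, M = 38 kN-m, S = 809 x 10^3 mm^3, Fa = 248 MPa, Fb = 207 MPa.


f_a = P / A = 433000.0 / 2370 = 182.7004 MPa
f_b = M / S = 38000000.0 / 809000.0 = 46.9716 MPa
Ratio = f_a / Fa + f_b / Fb
= 182.7004 / 248 + 46.9716 / 207
= 0.9636 (dimensionless)

0.9636 (dimensionless)


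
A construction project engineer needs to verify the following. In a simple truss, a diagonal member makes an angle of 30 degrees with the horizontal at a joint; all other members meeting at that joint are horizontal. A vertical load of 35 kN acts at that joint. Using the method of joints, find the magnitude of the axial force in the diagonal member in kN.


At the joint, only the diagonal has a vertical component, so vertical equilibrium gives:
F * sin(30) = 35
F = 35 / sin(30)
= 35 / 0.5
= 70.0 kN

70.0 kN


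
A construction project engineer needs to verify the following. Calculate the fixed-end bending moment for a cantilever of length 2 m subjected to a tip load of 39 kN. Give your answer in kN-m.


For a cantilever with a point load at the free end:
M_max = P * L = 39 * 2 = 78 kN-m

78 kN-m


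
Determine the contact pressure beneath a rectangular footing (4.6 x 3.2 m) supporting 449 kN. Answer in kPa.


A = 4.6 * 3.2 = 14.72 m^2
q = P / A = 449 / 14.72
= 30.5027 kPa

30.5027 kPa


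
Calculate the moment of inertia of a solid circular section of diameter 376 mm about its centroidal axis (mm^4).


r = d / 2 = 376 / 2 = 188.0 mm
I = pi * r^4 / 4 = pi * 188.0^4 / 4
= 981118078.81 mm^4

981118078.81 mm^4


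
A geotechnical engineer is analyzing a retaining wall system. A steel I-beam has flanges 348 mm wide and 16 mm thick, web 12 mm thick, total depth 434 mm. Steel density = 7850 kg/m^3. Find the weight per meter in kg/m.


A_flanges = 2 * 348 * 16 = 11136 mm^2
A_web = (434 - 2 * 16) * 12 = 4824 mm^2
A_total = 11136 + 4824 = 15960 mm^2 = 0.015960 m^2
Weight = rho * A = 7850 * 0.015960 = 125.286 kg/m

125.286 kg/m


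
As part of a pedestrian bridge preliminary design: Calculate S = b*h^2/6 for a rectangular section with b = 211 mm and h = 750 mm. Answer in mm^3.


S = b * h^2 / 6
= 211 * 750^2 / 6
= 211 * 562500 / 6
= 19781250.0 mm^3

19781250.0 mm^3


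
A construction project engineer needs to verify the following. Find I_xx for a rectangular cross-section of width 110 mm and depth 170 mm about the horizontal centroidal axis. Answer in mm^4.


I = b * h^3 / 12
= 110 * 170^3 / 12
= 110 * 4913000 / 12
= 45035833.33 mm^4

45035833.33 mm^4


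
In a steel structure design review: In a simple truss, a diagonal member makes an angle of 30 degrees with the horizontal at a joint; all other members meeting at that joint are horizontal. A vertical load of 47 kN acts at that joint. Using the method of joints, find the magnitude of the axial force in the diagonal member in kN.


At the joint, only the diagonal has a vertical component, so vertical equilibrium gives:
F * sin(30) = 47
F = 47 / sin(30)
= 47 / 0.5
= 94.0 kN

94.0 kN


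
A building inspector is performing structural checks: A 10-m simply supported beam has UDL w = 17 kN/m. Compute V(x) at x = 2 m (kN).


R_A = w * L / 2 = 17 * 10 / 2 = 85.0 kN
V(x) = R_A - w * x = 85.0 - 17 * 2
= 51.0 kN

51.0 kN


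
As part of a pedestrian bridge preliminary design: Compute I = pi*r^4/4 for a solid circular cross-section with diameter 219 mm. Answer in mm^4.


r = d / 2 = 219 / 2 = 109.5 mm
I = pi * r^4 / 4 = pi * 109.5^4 / 4
= 112913627.02 mm^4

112913627.02 mm^4


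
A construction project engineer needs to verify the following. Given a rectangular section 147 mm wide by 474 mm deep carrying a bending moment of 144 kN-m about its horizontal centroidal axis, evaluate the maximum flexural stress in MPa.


I = b * h^3 / 12 = 147 * 474^3 / 12 = 1304581194.0 mm^4
y = h / 2 = 474 / 2 = 237.0 mm
M = 144 kN-m = 144000000.0 N-mm
sigma = M * y / I = 144000000.0 * 237.0 / 1304581194.0
= 26.16 MPa

26.16 MPa


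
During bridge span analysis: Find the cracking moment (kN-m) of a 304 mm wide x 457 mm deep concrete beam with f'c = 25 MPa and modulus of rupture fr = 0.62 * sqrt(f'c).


fr = 0.62 * sqrt(25) = 0.62 * 5.0 = 3.1 MPa
I = 304 * 457^3 / 12 = 2417914489.33 mm^4
y_t = 228.5 mm
M_cr = fr * I / y_t = 3.1 * 2417914489.33 / 228.5 N-mm
= 32.8032 kN-m

32.8032 kN-m


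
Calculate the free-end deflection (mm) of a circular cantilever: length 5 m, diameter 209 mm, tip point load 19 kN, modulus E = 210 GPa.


I = pi * d^4 / 64 = pi * 209^4 / 64 = 93660191.87 mm^4
L = 5000.0 mm, P = 19000.0 N, E = 210000.0 MPa
delta = P * L^3 / (3 * E * I)
= 19000.0 * 5000.0^3 / (3 * 210000.0 * 93660191.87)
= 40.2502 mm

40.2502 mm


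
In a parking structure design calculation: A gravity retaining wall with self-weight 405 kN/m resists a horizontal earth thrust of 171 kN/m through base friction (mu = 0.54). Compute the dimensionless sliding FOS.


Resisting force = mu * W = 0.54 * 405 = 218.7 kN/m
FOS = Resisting / Driving = 218.7 / 171
= 1.2789 (dimensionless)

1.2789 (dimensionless)


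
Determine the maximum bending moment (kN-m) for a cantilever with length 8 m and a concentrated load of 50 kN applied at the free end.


For a cantilever with a point load at the free end:
M_max = P * L = 50 * 8 = 400 kN-m

400 kN-m


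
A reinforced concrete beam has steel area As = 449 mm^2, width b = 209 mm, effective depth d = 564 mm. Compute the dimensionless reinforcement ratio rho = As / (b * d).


rho = As / (b * d)
= 449 / (209 * 564)
= 449 / 117876
= 0.003809 (dimensionless)

0.003809 (dimensionless)


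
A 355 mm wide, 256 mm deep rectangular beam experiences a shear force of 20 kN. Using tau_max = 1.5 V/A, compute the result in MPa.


A = b * h = 355 * 256 = 90880 mm^2
V = 20 kN = 20000.0 N
tau_max = 1.5 * V / A = 1.5 * 20000.0 / 90880
= 0.3301 MPa

0.3301 MPa


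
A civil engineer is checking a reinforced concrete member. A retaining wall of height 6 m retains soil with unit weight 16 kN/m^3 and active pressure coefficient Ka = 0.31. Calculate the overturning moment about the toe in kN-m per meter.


Pa = 0.5 * Ka * gamma * H^2
= 0.5 * 0.31 * 16 * 6^2
= 89.28 kN/m
Arm = H / 3 = 6 / 3 = 2.0 m
Mo = Pa * arm = Pa * H / 3 = 89.28 * 6 / 3 = 178.56 kN-m/m

178.56 kN-m/m


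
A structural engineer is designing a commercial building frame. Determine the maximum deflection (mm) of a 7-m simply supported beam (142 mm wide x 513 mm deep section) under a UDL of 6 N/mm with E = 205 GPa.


I = 142 * 513^3 / 12 = 1597567414.5 mm^4
L = 7000.0 mm, w = 6 N/mm, E = 205000.0 MPa
delta = 5 * w * L^4 / (384 * E * I)
= 5 * 6 * 7000.0^4 / (384 * 205000.0 * 1597567414.5)
= 0.5728 mm

0.5728 mm


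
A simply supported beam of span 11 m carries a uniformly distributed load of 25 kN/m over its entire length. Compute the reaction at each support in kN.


Total load = w * L = 25 * 11 = 275 kN
By symmetry, each reaction R = total / 2 = 275 / 2 = 137.5 kN

137.5 kN


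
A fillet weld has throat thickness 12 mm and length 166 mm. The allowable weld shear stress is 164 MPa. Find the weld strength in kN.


Strength = throat * length * allowable stress
= 12 * 166 * 164 N
= 326688 N
= 326.69 kN

326.69 kN


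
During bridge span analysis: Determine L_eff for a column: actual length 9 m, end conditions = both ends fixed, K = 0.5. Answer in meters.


L_eff = K * L
= 0.5 * 9
= 4.5 m

4.5 m


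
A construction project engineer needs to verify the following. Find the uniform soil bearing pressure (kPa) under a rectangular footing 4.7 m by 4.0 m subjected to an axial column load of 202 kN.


A = 4.7 * 4.0 = 18.8 m^2
q = P / A = 202 / 18.8
= 10.7447 kPa

10.7447 kPa


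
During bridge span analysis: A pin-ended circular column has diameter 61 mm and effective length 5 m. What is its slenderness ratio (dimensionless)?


Radius of gyration r = d / 4 = 61 / 4 = 15.25 mm
L_eff = 5000.0 mm
Slenderness ratio = L / r = 5000.0 / 15.25 = 327.87 (dimensionless)

327.87 (dimensionless)


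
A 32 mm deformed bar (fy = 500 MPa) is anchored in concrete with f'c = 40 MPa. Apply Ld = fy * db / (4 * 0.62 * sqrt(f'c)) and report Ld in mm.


Ld = (fy * db) / (4 * 0.62 * sqrt(f'c))
= (500 * 32) / (4 * 0.62 * sqrt(40))
= 16000 / 15.6849
= 1020.09 mm

1020.09 mm


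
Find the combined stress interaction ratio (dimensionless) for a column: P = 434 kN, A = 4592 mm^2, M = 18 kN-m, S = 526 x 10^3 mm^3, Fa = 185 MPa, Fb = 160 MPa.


f_a = P / A = 434000.0 / 4592 = 94.5122 MPa
f_b = M / S = 18000000.0 / 526000.0 = 34.2205 MPa
Ratio = f_a / Fa + f_b / Fb
= 94.5122 / 185 + 34.2205 / 160
= 0.7248 (dimensionless)

0.7248 (dimensionless)


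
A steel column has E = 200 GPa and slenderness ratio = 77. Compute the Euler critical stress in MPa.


sigma_cr = pi^2 * E / lambda^2
= 9.8696 * 200000.0 / 77^2
= 9.8696 * 200000.0 / 5929
= 332.9264 MPa

332.9264 MPa


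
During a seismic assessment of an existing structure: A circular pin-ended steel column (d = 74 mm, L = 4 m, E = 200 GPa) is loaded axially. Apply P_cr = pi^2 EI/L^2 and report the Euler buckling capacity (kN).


I = pi * d^4 / 64 = 1471962.61 mm^4
L = 4000.0 mm
P_cr = pi^2 * E * I / L^2
= 9.8696 * 200000.0 * 1471962.61 / 4000.0^2
= 181596.11 N = 181.5961 kN

181.5961 kN


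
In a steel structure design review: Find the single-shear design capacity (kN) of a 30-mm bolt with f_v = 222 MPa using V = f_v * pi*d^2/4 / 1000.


A = pi * d^2 / 4 = pi * 30^2 / 4 = 706.8583 mm^2
V = f_v * A / 1000 = 222 * 706.8583 / 1000
= 156.9226 kN

156.9226 kN


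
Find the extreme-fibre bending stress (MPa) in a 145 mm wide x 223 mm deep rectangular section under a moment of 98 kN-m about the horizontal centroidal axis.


I = b * h^3 / 12 = 145 * 223^3 / 12 = 133998934.58 mm^4
y = h / 2 = 223 / 2 = 111.5 mm
M = 98 kN-m = 98000000.0 N-mm
sigma = M * y / I = 98000000.0 * 111.5 / 133998934.58
= 81.55 MPa

81.55 MPa


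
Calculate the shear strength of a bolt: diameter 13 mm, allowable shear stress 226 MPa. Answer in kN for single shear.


A = pi * d^2 / 4 = pi * 13^2 / 4 = 132.7323 mm^2
V = f_v * A / 1000 = 226 * 132.7323 / 1000
= 29.9975 kN

29.9975 kN


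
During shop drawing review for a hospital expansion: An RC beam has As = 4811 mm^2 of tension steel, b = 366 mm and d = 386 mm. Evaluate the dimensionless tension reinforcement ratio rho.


rho = As / (b * d)
= 4811 / (366 * 386)
= 4811 / 141276
= 0.034054 (dimensionless)

0.034054 (dimensionless)


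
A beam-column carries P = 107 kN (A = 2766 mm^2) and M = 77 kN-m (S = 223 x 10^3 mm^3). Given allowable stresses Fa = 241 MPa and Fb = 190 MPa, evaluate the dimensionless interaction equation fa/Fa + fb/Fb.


f_a = P / A = 107000.0 / 2766 = 38.684 MPa
f_b = M / S = 77000000.0 / 223000.0 = 345.2915 MPa
Ratio = f_a / Fa + f_b / Fb
= 38.684 / 241 + 345.2915 / 190
= 1.9778 (dimensionless)

1.9778 (dimensionless)


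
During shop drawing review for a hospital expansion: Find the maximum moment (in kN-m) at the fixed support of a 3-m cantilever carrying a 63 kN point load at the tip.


For a cantilever with a point load at the free end:
M_max = P * L = 63 * 3 = 189 kN-m

189 kN-m


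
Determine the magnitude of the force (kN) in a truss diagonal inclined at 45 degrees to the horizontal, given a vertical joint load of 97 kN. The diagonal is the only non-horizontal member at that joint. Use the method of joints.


At the joint, only the diagonal has a vertical component, so vertical equilibrium gives:
F * sin(45) = 97
F = 97 / sin(45)
= 97 / 0.707107
= 137.18 kN

137.18 kN


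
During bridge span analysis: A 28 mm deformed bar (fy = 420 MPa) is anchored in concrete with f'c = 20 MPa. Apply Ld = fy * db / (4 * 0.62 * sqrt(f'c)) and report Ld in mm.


Ld = (fy * db) / (4 * 0.62 * sqrt(f'c))
= (420 * 28) / (4 * 0.62 * sqrt(20))
= 11760 / 11.0909
= 1060.33 mm

1060.33 mm


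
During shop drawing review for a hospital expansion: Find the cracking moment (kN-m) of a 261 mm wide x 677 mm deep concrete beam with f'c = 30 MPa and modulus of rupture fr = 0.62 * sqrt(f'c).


fr = 0.62 * sqrt(30) = 0.62 * 5.4772 = 3.3959 MPa
I = 261 * 677^3 / 12 = 6748779942.75 mm^4
y_t = 338.5 mm
M_cr = fr * I / y_t = 3.3959 * 6748779942.75 / 338.5 N-mm
= 67.7047 kN-m

67.7047 kN-m


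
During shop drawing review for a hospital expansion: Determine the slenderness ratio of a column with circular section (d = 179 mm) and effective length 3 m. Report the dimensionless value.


Radius of gyration r = d / 4 = 179 / 4 = 44.75 mm
L_eff = 3000.0 mm
Slenderness ratio = L / r = 3000.0 / 44.75 = 67.04 (dimensionless)

67.04 (dimensionless)


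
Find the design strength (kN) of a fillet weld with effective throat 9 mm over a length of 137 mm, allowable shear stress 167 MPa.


Strength = throat * length * allowable stress
= 9 * 137 * 167 N
= 205911 N
= 205.91 kN

205.91 kN


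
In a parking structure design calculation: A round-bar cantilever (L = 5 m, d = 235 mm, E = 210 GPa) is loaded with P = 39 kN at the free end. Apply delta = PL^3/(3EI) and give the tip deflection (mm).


I = pi * d^4 / 64 = pi * 235^4 / 64 = 149706738.1 mm^4
L = 5000.0 mm, P = 39000.0 N, E = 210000.0 MPa
delta = P * L^3 / (3 * E * I)
= 39000.0 * 5000.0^3 / (3 * 210000.0 * 149706738.1)
= 51.6884 mm

51.6884 mm


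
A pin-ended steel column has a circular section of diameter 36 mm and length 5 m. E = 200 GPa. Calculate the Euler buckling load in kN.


I = pi * d^4 / 64 = 82447.96 mm^4
L = 5000.0 mm
P_cr = pi^2 * E * I / L^2
= 9.8696 * 200000.0 * 82447.96 / 5000.0^2
= 6509.83 N = 6.5098 kN

6.5098 kN


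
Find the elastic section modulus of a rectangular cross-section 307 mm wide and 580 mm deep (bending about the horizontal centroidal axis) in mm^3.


S = b * h^2 / 6
= 307 * 580^2 / 6
= 307 * 336400 / 6
= 17212466.67 mm^3

17212466.67 mm^3


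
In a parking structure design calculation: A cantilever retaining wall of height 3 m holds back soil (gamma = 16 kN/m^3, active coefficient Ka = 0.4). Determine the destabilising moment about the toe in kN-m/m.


Pa = 0.5 * Ka * gamma * H^2
= 0.5 * 0.4 * 16 * 3^2
= 28.8 kN/m
Arm = H / 3 = 3 / 3 = 1.0 m
Mo = Pa * arm = Pa * H / 3 = 28.8 * 3 / 3 = 28.8 kN-m/m

28.8 kN-m/m


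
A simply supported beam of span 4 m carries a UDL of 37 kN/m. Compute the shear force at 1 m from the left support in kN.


R_A = w * L / 2 = 37 * 4 / 2 = 74.0 kN
V(x) = R_A - w * x = 74.0 - 37 * 1
= 37.0 kN

37.0 kN


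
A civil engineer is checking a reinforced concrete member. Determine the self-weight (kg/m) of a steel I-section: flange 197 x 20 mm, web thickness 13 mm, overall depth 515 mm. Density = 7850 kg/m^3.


A_flanges = 2 * 197 * 20 = 7880 mm^2
A_web = (515 - 2 * 20) * 13 = 6175 mm^2
A_total = 7880 + 6175 = 14055 mm^2 = 0.014055 m^2
Weight = rho * A = 7850 * 0.014055 = 110.3317 kg/m

110.3317 kg/m


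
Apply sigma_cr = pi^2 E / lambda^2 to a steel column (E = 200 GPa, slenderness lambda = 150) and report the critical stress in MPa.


sigma_cr = pi^2 * E / lambda^2
= 9.8696 * 200000.0 / 150^2
= 9.8696 * 200000.0 / 22500
= 87.7298 MPa

87.7298 MPa


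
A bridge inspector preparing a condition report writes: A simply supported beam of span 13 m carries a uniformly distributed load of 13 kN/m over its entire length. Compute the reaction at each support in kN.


Total load = w * L = 13 * 13 = 169 kN
By symmetry, each reaction R = total / 2 = 169 / 2 = 84.5 kN

84.5 kN


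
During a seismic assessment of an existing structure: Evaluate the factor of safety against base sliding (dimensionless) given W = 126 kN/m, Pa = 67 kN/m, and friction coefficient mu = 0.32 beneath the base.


Resisting force = mu * W = 0.32 * 126 = 40.32 kN/m
FOS = Resisting / Driving = 40.32 / 67
= 0.6018 (dimensionless)

0.6018 (dimensionless)


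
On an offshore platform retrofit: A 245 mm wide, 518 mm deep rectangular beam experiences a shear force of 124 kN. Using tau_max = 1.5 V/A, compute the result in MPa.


A = b * h = 245 * 518 = 126910 mm^2
V = 124 kN = 124000.0 N
tau_max = 1.5 * V / A = 1.5 * 124000.0 / 126910
= 1.4656 MPa

1.4656 MPa


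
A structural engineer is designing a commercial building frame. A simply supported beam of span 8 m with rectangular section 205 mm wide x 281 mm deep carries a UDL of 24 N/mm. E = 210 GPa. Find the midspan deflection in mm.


I = 205 * 281^3 / 12 = 379045700.42 mm^4
L = 8000.0 mm, w = 24 N/mm, E = 210000.0 MPa
delta = 5 * w * L^4 / (384 * E * I)
= 5 * 24 * 8000.0^4 / (384 * 210000.0 * 379045700.42)
= 16.0805 mm

16.0805 mm


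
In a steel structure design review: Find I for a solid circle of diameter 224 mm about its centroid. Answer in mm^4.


r = d / 2 = 224 / 2 = 112.0 mm
I = pi * r^4 / 4 = pi * 112.0^4 / 4
= 123583921.54 mm^4

123583921.54 mm^4


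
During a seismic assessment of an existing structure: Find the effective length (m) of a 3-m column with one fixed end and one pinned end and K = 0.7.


L_eff = K * L
= 0.7 * 3
= 2.1 m

2.1 m


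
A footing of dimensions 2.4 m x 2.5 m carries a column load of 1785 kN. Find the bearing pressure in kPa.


A = 2.4 * 2.5 = 6.0 m^2
q = P / A = 1785 / 6.0
= 297.5 kPa

297.5 kPa


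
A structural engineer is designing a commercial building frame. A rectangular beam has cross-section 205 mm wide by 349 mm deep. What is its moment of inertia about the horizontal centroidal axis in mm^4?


I = b * h^3 / 12
= 205 * 349^3 / 12
= 205 * 42508549 / 12
= 726187712.08 mm^4

726187712.08 mm^4


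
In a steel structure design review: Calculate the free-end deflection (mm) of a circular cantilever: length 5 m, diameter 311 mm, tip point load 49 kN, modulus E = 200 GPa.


I = pi * d^4 / 64 = pi * 311^4 / 64 = 459210124.66 mm^4
L = 5000.0 mm, P = 49000.0 N, E = 200000.0 MPa
delta = P * L^3 / (3 * E * I)
= 49000.0 * 5000.0^3 / (3 * 200000.0 * 459210124.66)
= 22.2302 mm

22.2302 mm


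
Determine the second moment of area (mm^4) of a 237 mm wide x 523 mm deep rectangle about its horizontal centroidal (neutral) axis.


I = b * h^3 / 12
= 237 * 523^3 / 12
= 237 * 143055667 / 12
= 2825349423.25 mm^4

2825349423.25 mm^4


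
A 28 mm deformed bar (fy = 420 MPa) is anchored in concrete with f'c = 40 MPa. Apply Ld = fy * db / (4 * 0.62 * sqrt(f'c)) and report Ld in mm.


Ld = (fy * db) / (4 * 0.62 * sqrt(f'c))
= (420 * 28) / (4 * 0.62 * sqrt(40))
= 11760 / 15.6849
= 749.77 mm

749.77 mm


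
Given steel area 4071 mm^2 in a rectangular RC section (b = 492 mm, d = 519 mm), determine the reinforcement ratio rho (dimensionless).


rho = As / (b * d)
= 4071 / (492 * 519)
= 4071 / 255348
= 0.015943 (dimensionless)

0.015943 (dimensionless)


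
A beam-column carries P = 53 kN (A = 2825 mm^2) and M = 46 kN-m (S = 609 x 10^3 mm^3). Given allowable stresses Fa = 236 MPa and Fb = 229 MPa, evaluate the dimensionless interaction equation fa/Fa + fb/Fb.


f_a = P / A = 53000.0 / 2825 = 18.7611 MPa
f_b = M / S = 46000000.0 / 609000.0 = 75.5337 MPa
Ratio = f_a / Fa + f_b / Fb
= 18.7611 / 236 + 75.5337 / 229
= 0.4093 (dimensionless)

0.4093 (dimensionless)


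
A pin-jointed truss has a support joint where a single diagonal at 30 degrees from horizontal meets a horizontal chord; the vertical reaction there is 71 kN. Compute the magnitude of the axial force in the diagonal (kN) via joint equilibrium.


At the joint, only the diagonal has a vertical component, so vertical equilibrium gives:
F * sin(30) = 71
F = 71 / sin(30)
= 71 / 0.5
= 142.0 kN

142.0 kN


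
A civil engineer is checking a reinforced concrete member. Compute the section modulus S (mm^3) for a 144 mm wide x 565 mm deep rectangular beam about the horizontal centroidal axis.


S = b * h^2 / 6
= 144 * 565^2 / 6
= 144 * 319225 / 6
= 7661400.0 mm^3

7661400.0 mm^3


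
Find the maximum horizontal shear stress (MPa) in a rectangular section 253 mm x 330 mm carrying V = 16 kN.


A = b * h = 253 * 330 = 83490 mm^2
V = 16 kN = 16000.0 N
tau_max = 1.5 * V / A = 1.5 * 16000.0 / 83490
= 0.2875 MPa

0.2875 MPa


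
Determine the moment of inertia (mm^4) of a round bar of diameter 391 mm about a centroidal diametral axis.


r = d / 2 = 391 / 2 = 195.5 mm
I = pi * r^4 / 4 = pi * 195.5^4 / 4
= 1147299827.52 mm^4

1147299827.52 mm^4


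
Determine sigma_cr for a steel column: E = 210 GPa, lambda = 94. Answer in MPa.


sigma_cr = pi^2 * E / lambda^2
= 9.8696 * 210000.0 / 94^2
= 9.8696 * 210000.0 / 8836
= 234.5651 MPa

234.5651 MPa


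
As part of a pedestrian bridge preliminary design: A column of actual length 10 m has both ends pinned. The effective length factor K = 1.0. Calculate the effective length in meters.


L_eff = K * L
= 1.0 * 10
= 10.0 m

10.0 m


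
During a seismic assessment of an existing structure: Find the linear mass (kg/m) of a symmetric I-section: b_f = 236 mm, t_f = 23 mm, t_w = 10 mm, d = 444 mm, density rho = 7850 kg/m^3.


A_flanges = 2 * 236 * 23 = 10856 mm^2
A_web = (444 - 2 * 23) * 10 = 3980 mm^2
A_total = 10856 + 3980 = 14836 mm^2 = 0.014836 m^2
Weight = rho * A = 7850 * 0.014836 = 116.4626 kg/m

116.4626 kg/m


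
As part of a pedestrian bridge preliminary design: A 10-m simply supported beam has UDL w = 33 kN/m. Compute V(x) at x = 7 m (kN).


R_A = w * L / 2 = 33 * 10 / 2 = 165.0 kN
V(x) = R_A - w * x = 165.0 - 33 * 7
= -66.0 kN

-66.0 kN


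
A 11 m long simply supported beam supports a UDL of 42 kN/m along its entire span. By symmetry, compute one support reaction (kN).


Total load = w * L = 42 * 11 = 462 kN
By symmetry, each reaction R = total / 2 = 462 / 2 = 231.0 kN

231.0 kN


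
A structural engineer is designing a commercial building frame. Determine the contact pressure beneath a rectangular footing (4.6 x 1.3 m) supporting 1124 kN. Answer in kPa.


A = 4.6 * 1.3 = 5.98 m^2
q = P / A = 1124 / 5.98
= 187.9599 kPa

187.9599 kPa


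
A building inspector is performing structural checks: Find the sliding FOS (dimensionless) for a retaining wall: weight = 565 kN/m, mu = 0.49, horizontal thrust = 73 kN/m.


Resisting force = mu * W = 0.49 * 565 = 276.85 kN/m
FOS = Resisting / Driving = 276.85 / 73
= 3.7925 (dimensionless)

3.7925 (dimensionless)


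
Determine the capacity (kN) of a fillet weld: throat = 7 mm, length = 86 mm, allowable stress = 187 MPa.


Strength = throat * length * allowable stress
= 7 * 86 * 187 N
= 112574 N
= 112.57 kN

112.57 kN


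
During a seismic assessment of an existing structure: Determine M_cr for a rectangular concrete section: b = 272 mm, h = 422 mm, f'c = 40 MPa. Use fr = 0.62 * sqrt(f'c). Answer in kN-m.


fr = 0.62 * sqrt(40) = 0.62 * 6.3246 = 3.9212 MPa
I = 272 * 422^3 / 12 = 1703432821.33 mm^4
y_t = 211.0 mm
M_cr = fr * I / y_t = 3.9212 * 1703432821.33 / 211.0 N-mm
= 31.6566 kN-m

31.6566 kN-m


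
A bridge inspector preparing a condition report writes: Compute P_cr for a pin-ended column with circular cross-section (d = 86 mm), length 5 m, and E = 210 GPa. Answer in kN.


I = pi * d^4 / 64 = 2685120.03 mm^4
L = 5000.0 mm
P_cr = pi^2 * E * I / L^2
= 9.8696 * 210000.0 * 2685120.03 / 5000.0^2
= 222609.01 N = 222.609 kN

222.609 kN


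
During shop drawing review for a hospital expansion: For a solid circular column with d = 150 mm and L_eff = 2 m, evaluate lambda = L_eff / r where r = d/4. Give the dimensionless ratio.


Radius of gyration r = d / 4 = 150 / 4 = 37.5 mm
L_eff = 2000.0 mm
Slenderness ratio = L / r = 2000.0 / 37.5 = 53.33 (dimensionless)

53.33 (dimensionless)


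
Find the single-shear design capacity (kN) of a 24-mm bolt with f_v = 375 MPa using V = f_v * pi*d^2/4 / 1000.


A = pi * d^2 / 4 = pi * 24^2 / 4 = 452.3893 mm^2
V = f_v * A / 1000 = 375 * 452.3893 / 1000
= 169.646 kN

169.646 kN


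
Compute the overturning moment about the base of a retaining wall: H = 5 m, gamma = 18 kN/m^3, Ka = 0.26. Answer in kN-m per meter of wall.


Pa = 0.5 * Ka * gamma * H^2
= 0.5 * 0.26 * 18 * 5^2
= 58.5 kN/m
Arm = H / 3 = 5 / 3 = 1.6667 m
Mo = Pa * arm = Pa * H / 3 = 58.5 * 5 / 3 = 97.5 kN-m/m

97.5 kN-m/m


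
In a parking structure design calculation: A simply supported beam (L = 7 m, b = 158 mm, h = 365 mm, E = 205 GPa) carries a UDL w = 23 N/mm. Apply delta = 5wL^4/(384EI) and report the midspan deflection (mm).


I = 158 * 365^3 / 12 = 640257145.83 mm^4
L = 7000.0 mm, w = 23 N/mm, E = 205000.0 MPa
delta = 5 * w * L^4 / (384 * E * I)
= 5 * 23 * 7000.0^4 / (384 * 205000.0 * 640257145.83)
= 5.4784 mm

5.4784 mm


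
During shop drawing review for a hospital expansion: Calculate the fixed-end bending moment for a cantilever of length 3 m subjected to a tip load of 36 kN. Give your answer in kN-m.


For a cantilever with a point load at the free end:
M_max = P * L = 36 * 3 = 108 kN-m

108 kN-m
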